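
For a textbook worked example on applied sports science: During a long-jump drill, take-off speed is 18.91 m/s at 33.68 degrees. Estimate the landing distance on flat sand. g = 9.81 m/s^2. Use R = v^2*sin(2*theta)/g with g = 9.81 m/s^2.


R = v^2 * sin(2*theta) / g
Convert angle to radians: theta = 33.68 deg = 0.5878 rad
sin(2*theta) = sin(1.1757) = 0.9229
R = 18.91^2 * 0.9229 / 9.81
R = 357.5881 * 0.9229 / 9.81 = 33.6425 m

33.6425 m


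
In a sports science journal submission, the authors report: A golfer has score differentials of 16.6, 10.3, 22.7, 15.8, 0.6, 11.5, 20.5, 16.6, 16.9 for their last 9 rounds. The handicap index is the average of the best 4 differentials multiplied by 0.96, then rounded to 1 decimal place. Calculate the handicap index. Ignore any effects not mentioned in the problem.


All differentials: 16.6, 10.3, 22.7, 15.8, 0.6, 11.5, 20.5, 16.6, 16.9
Sorted: 0.6, 10.3, 11.5, 15.8, 16.6, 16.6, 16.9, 20.5, 22.7
Best 4: 0.6, 10.3, 11.5, 15.8
Average of best = 38.2 / 4 = 9.55
Raw index = 9.55 * 0.96 = 9.168
Handicap index = round(9.168, 1) = 9.2

9.2


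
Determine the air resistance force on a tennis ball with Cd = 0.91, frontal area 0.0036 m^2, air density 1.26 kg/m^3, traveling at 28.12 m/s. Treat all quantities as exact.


Fd = 0.5 * Cd * rho * A * v^2
Fd = 0.5 * 0.91 * 1.26 * 0.0036 * 28.12^2
v^2 = 790.7344
Fd = 0.5 * 0.91 * 1.26 * 0.0036 * 790.7344 = 1.632 N

1.632 N


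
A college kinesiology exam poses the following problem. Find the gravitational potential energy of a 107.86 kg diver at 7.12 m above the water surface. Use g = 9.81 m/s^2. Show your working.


PE = m * g * h
PE = 107.86 * 9.81 * 7.12
PE = 1058.1066 * 7.12 = 7533.719 J

7533.719 J


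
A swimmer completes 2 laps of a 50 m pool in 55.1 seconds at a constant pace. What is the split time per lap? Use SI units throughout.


Split time = total_time / n_laps = 55.1 / 2
Split time = 27.55 s per lap

27.55 s


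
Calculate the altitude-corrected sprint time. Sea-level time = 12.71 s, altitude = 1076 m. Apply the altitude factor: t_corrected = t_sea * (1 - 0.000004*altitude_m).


Correction factor = 1 - 0.000004 * 1076 = 0.995696
t_corrected = t_sea * factor = 12.71 * 0.995696
t_corrected = 12.6553 s

12.6553 s


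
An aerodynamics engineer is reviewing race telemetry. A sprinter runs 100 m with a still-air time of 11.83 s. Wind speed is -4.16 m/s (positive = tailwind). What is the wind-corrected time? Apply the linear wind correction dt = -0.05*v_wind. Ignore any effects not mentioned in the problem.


dt = -0.05 * v_wind = -0.05 * -4.16 = 0.208 s
t_corrected = t_still + dt = 11.83 + (0.208)
t_corrected = 12.038 s

12.038 s


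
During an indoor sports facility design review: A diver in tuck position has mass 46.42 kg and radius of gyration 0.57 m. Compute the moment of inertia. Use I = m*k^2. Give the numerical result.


I = m * k^2
I = 46.42 * 0.57^2
I = 46.42 * 0.3249 = 15.0819 kg*m^2

15.0819 kg*m^2


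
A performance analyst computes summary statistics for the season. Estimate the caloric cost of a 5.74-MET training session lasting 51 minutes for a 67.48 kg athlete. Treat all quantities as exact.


kcal = MET * mass * time_hr
Convert time: 51 min = 0.85 hr
kcal = 5.74 * 67.48 * 0.85
kcal = 329.2349 kcal

329.2349 kcal


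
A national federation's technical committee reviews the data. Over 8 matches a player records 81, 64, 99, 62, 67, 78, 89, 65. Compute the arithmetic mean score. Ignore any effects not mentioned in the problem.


Average = sum / n
Sum = 605
Average = 605 / 8 = 75.625

75.625


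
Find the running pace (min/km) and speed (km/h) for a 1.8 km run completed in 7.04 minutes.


Pace = time / distance = 7.04 min / 1.8 km = 3.9111 min/km
Speed = distance / time_in_hours = 1.8 / 0.1173 hr
Speed = 15.3409 km/h

3.9111 min/km, 15.3409 km/h


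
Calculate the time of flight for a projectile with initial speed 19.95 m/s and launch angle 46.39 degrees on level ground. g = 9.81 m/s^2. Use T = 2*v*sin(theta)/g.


T = 2*v*sin(theta)/g
sin(theta) = sin(46.39 deg) = 0.7241
T = 2*19.95*0.7241 / 9.81
T = 28.8897 / 9.81 = 2.9449 s

2.9449 s


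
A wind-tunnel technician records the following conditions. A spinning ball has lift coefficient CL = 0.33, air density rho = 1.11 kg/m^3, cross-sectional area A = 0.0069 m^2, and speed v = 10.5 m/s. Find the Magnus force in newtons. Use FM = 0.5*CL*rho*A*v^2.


FM = 0.5 * CL * rho * A * v^2
FM = 0.5 * 0.33 * 1.11 * 0.0069 * 10.5^2
v^2 = 110.25
FM = 0.5 * 0.33 * 1.11 * 0.0069 * 110.25 = 0.1393 N

0.1393 N


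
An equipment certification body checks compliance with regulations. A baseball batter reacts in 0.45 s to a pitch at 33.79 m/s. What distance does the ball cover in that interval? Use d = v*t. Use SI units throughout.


d = v * t
d = 33.79 * 0.45
d = 15.2055 m

15.2055 m


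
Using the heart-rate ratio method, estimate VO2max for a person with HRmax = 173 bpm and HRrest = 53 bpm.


VO2max = 15.3 * HRmax / HRrest
VO2max = 15.3 * 173 / 53
VO2max = 2646.9 / 53 = 49.9415 mL/kg/min

49.9415 mL/kg/min


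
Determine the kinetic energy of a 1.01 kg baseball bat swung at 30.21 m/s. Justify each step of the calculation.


KE = 0.5 * m * v^2
KE = 0.5 * 1.01 * 30.21^2
KE = 0.5 * 1.01 * 912.6441 = 460.8853 J

460.8853 J


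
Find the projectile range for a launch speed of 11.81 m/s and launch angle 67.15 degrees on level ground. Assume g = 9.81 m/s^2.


R = v^2 * sin(2*theta) / g
Convert angle to radians: theta = 67.15 deg = 1.172 rad
sin(2*theta) = sin(2.344) = 0.7157
R = 11.81^2 * 0.7157 / 9.81
R = 139.4761 * 0.7157 / 9.81 = 10.1755 m

10.1755 m


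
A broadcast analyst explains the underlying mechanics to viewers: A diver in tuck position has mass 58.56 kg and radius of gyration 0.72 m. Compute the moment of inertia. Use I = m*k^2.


I = m * k^2
I = 58.56 * 0.72^2
I = 58.56 * 0.5184 = 30.3575 kg*m^2

30.3575 kg*m^2


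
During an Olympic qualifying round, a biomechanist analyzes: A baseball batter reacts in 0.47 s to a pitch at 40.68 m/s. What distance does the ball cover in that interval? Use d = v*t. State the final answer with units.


d = v * t
d = 40.68 * 0.47
d = 19.1196 m

19.1196 m


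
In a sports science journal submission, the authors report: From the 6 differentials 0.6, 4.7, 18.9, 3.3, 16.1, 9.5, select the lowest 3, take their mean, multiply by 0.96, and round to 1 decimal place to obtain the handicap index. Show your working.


All differentials: 0.6, 4.7, 18.9, 3.3, 16.1, 9.5
Sorted: 0.6, 3.3, 4.7, 9.5, 16.1, 18.9
Best 3: 0.6, 3.3, 4.7
Average of best = 8.6 / 3 = 2.8667
Raw index = 2.8667 * 0.96 = 2.752
Handicap index = round(2.752, 1) = 2.8

2.8


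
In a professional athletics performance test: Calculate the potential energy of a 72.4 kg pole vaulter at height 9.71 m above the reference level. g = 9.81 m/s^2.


PE = m * g * h
PE = 72.4 * 9.81 * 9.71
PE = 710.244 * 9.71 = 6896.4692 J

6896.4692 J


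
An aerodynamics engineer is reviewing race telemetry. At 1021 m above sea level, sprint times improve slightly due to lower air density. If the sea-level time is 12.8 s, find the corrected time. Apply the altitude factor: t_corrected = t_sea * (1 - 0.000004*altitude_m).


Correction factor = 1 - 0.000004 * 1021 = 0.995916
t_corrected = t_sea * factor = 12.8 * 0.995916
t_corrected = 12.7477 s

12.7477 s


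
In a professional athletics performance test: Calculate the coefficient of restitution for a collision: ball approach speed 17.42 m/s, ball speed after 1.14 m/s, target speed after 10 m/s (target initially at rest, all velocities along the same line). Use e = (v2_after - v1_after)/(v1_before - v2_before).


e = (v2_after - v1_after) / (v1_before - v2_before)
Numerator = 10 - 1.14 = 8.86
Denominator = 17.42 - 0 = 17.42
e = 8.86 / 17.42 = 0.5086

0.5086


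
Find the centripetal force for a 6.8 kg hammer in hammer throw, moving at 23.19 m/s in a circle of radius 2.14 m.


Fc = m * v^2 / r
v^2 = 23.19^2 = 537.7761
Fc = 6.8 * 537.7761 / 2.14
Fc = 3656.8775 / 2.14 = 1708.8213 N

1708.8213 N


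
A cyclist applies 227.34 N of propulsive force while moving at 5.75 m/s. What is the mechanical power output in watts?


P = F * v
P = 227.34 * 5.75
P = 1307.205 W

1307.205 W


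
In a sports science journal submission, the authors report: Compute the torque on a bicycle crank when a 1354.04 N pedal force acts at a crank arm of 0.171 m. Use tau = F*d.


tau = F * d
tau = 1354.04 * 0.171
tau = 231.5408 N*m

231.5408 N*m


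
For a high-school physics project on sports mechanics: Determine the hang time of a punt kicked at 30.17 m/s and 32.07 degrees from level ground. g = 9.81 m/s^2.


T = 2*v*sin(theta)/g
sin(theta) = sin(32.07 deg) = 0.531
T = 2*30.17*0.531 / 9.81
T = 32.0378 / 9.81 = 3.2658 s

3.2658 s


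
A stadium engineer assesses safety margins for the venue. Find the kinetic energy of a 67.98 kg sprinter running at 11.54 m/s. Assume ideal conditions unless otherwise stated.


KE = 0.5 * m * v^2
KE = 0.5 * 67.98 * 11.54^2
KE = 0.5 * 67.98 * 133.1716 = 4526.5027 J

4526.5027 J


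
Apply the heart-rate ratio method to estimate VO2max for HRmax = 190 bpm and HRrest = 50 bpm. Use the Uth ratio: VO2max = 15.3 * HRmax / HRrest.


VO2max = 15.3 * HRmax / HRrest
VO2max = 15.3 * 190 / 50
VO2max = 2907 / 50 = 58.14 mL/kg/min

58.14 mL/kg/min


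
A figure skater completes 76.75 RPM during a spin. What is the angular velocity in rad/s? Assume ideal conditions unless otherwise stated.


omega = RPM * 2 * pi / 60
omega = 76.75 * 2 * 3.14159 / 60
omega = 482.2345 / 60 = 8.0372 rad/s

8.0372 rad/s


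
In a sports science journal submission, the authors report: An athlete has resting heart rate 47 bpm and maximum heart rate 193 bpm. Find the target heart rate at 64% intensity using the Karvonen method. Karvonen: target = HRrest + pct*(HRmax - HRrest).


Target = HRrest + pct*(HRmax - HRrest)
Heart rate reserve = HRmax - HRrest = 193 - 47 = 146 bpm
Fraction = 64% = 0.64
Target = 47 + 0.64 * 146
Target = 47 + 93.44 = 140.44 bpm

140.44 bpm


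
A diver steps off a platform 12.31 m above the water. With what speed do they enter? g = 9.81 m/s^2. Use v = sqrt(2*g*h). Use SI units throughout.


v = sqrt(2 * g * h)
v = sqrt(2 * 9.81 * 12.31)
v = sqrt(241.5222) = 15.541 m/s

15.541 m/s


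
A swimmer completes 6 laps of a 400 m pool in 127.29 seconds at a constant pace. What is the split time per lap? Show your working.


Split time = total_time / n_laps = 127.29 / 6
Split time = 21.215 s per lap

21.215 s


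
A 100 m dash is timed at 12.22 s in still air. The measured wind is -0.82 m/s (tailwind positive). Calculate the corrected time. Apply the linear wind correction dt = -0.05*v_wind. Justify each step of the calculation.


dt = -0.05 * v_wind = -0.05 * -0.82 = 0.041 s
t_corrected = t_still + dt = 12.22 + (0.041)
t_corrected = 12.261 s

12.261 s


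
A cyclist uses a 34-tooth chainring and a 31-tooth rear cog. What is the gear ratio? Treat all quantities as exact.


GR = front_teeth / rear_teeth
GR = 34 / 31
GR = 1.0968

1.0968


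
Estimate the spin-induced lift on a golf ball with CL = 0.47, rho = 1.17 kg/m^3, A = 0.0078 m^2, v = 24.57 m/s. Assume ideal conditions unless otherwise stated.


FM = 0.5 * CL * rho * A * v^2
FM = 0.5 * 0.47 * 1.17 * 0.0078 * 24.57^2
v^2 = 603.6849
FM = 0.5 * 0.47 * 1.17 * 0.0078 * 603.6849 = 1.2947 N

1.2947 N


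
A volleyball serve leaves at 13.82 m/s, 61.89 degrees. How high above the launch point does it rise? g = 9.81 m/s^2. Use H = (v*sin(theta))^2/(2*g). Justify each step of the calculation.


H = (v*sin(theta))^2 / (2*g)
vy = v*sin(theta) = 13.82 * sin(61.89 deg) = 12.1899 m/s
H = vy^2 / (2*g) = 148.5926 / (2*9.81)
H = 148.5926 / 19.62 = 7.5735 m

7.5735 m


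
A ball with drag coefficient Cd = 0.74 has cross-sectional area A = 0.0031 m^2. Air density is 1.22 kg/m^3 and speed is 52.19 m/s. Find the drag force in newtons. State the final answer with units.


Fd = 0.5 * Cd * rho * A * v^2
Fd = 0.5 * 0.74 * 1.22 * 0.0031 * 52.19^2
v^2 = 2723.7961
Fd = 0.5 * 0.74 * 1.22 * 0.0031 * 2723.7961 = 3.8115 N

3.8115 N


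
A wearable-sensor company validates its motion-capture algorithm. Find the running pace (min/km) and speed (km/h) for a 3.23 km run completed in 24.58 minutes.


Pace = time / distance = 24.58 min / 3.23 km = 7.6099 min/km
Speed = distance / time_in_hours = 3.23 / 0.4097 hr
Speed = 7.8845 km/h

7.6099 min/km, 7.8845 km/h


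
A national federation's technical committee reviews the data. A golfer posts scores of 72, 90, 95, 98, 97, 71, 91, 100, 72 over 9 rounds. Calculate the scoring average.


Average = sum / n
Sum = 786
Average = 786 / 9 = 87.3333

87.3333


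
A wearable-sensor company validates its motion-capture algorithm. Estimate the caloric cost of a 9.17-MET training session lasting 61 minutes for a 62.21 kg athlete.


kcal = MET * mass * time_hr
Convert time: 61 min = 1.0167 hr
kcal = 9.17 * 62.21 * 1.0167
kcal = 579.9735 kcal

579.9735 kcal


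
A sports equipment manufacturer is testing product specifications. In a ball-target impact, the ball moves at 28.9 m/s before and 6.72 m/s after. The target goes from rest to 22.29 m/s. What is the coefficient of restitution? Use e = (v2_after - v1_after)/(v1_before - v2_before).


e = (v2_after - v1_after) / (v1_before - v2_before)
Numerator = 22.29 - 6.72 = 15.57
Denominator = 28.9 - 0 = 28.9
e = 15.57 / 28.9 = 0.5388

0.5388


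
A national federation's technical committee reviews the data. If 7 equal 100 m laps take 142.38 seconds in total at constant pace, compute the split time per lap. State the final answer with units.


Split time = total_time / n_laps = 142.38 / 7
Split time = 20.34 s per lap

20.34 s


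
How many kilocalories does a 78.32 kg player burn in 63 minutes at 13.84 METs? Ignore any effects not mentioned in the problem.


kcal = MET * mass * time_hr
Convert time: 63 min = 1.05 hr
kcal = 13.84 * 78.32 * 1.05
kcal = 1138.1462 kcal

1138.1462 kcal


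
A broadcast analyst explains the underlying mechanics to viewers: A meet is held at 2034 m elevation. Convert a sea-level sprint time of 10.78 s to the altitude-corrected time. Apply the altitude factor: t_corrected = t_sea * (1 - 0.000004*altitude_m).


Correction factor = 1 - 0.000004 * 2034 = 0.991864
t_corrected = t_sea * factor = 10.78 * 0.991864
t_corrected = 10.6923 s

10.6923 s


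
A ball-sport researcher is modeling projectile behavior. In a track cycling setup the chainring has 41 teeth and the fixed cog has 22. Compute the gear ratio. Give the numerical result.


GR = front_teeth / rear_teeth
GR = 41 / 22
GR = 1.8636

1.8636


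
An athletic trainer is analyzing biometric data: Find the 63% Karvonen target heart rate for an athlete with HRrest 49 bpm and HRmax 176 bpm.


Target = HRrest + pct*(HRmax - HRrest)
Heart rate reserve = HRmax - HRrest = 176 - 49 = 127 bpm
Fraction = 63% = 0.63
Target = 49 + 0.63 * 127
Target = 49 + 80.01 = 129.01 bpm

129.01 bpm


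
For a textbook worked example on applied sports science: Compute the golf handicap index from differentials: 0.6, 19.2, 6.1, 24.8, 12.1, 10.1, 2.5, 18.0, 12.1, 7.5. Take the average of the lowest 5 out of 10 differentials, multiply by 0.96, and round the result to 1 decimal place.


All differentials: 0.6, 19.2, 6.1, 24.8, 12.1, 10.1, 2.5, 18.0, 12.1, 7.5
Sorted: 0.6, 2.5, 6.1, 7.5, 10.1, 12.1, 12.1, 18.0, 19.2, 24.8
Best 5: 0.6, 2.5, 6.1, 7.5, 10.1
Average of best = 26.8 / 5 = 5.36
Raw index = 5.36 * 0.96 = 5.1456
Handicap index = round(5.1456, 1) = 5.1

5.1


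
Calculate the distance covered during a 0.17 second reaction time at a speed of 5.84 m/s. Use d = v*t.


d = v * t
d = 5.84 * 0.17
d = 0.9928 m

0.9928 m


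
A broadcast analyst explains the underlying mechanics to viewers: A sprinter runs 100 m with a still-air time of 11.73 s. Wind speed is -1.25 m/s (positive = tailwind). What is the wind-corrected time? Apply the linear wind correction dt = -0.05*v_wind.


dt = -0.05 * v_wind = -0.05 * -1.25 = 0.0625 s
t_corrected = t_still + dt = 11.73 + (0.0625)
t_corrected = 11.7925 s

11.7925 s


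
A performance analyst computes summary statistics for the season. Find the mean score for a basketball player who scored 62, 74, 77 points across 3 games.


Average = sum / n
Sum = 213
Average = 213 / 3 = 71

71


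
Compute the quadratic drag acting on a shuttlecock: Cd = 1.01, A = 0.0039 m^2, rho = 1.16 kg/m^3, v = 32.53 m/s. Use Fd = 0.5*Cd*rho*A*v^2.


Fd = 0.5 * Cd * rho * A * v^2
Fd = 0.5 * 1.01 * 1.16 * 0.0039 * 32.53^2
v^2 = 1058.2009
Fd = 0.5 * 1.01 * 1.16 * 0.0039 * 1058.2009 = 2.4176 N

2.4176 N


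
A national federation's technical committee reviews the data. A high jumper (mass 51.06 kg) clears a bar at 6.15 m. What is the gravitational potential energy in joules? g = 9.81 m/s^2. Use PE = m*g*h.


PE = m * g * h
PE = 51.06 * 9.81 * 6.15
PE = 500.8986 * 6.15 = 3080.5264 J

3080.5264 J


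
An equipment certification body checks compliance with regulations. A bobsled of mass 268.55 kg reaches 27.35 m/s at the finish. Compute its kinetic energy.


KE = 0.5 * m * v^2
KE = 0.5 * 268.55 * 27.35^2
KE = 0.5 * 268.55 * 748.0225 = 100440.7212 J

100440.7212 J


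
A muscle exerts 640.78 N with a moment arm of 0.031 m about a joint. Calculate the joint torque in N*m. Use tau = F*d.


tau = F * d
tau = 640.78 * 0.031
tau = 19.8642 N*m

19.8642 N*m


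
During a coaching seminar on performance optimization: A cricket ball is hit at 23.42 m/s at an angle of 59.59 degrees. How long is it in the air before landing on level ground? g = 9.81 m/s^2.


T = 2*v*sin(theta)/g
sin(theta) = sin(59.59 deg) = 0.8624
T = 2*23.42*0.8624 / 9.81
T = 40.396 / 9.81 = 4.1178 s

4.1178 s


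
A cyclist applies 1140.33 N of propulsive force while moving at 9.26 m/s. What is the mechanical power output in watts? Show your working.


P = F * v
P = 1140.33 * 9.26
P = 10559.4558 W

10559.4558 W


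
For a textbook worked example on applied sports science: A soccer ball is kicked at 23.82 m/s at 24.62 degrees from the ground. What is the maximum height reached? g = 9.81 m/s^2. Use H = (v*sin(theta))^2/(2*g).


H = (v*sin(theta))^2 / (2*g)
vy = v*sin(theta) = 23.82 * sin(24.62 deg) = 9.9234 m/s
H = vy^2 / (2*g) = 98.4732 / (2*9.81)
H = 98.4732 / 19.62 = 5.019 m

5.019 m


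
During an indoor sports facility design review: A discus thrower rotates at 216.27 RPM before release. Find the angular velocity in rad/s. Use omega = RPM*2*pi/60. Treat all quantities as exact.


omega = RPM * 2 * pi / 60
omega = 216.27 * 2 * 3.14159 / 60
omega = 1358.8645 / 60 = 22.6477 rad/s

22.6477 rad/s


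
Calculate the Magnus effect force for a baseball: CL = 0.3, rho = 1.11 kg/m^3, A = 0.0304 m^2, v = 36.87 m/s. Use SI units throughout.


FM = 0.5 * CL * rho * A * v^2
FM = 0.5 * 0.3 * 1.11 * 0.0304 * 36.87^2
v^2 = 1359.3969
FM = 0.5 * 0.3 * 1.11 * 0.0304 * 1359.3969 = 6.8807 N

6.8807 N


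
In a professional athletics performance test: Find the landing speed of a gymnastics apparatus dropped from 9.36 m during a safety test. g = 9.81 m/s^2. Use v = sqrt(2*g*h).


v = sqrt(2 * g * h)
v = sqrt(2 * 9.81 * 9.36)
v = sqrt(183.6432) = 13.5515 m/s

13.5515 m/s


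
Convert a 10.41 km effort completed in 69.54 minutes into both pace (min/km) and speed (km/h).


Pace = time / distance = 69.54 min / 10.41 km = 6.6801 min/km
Speed = distance / time_in_hours = 10.41 / 1.159 hr
Speed = 8.9819 km/h

6.6801 min/km, 8.9819 km/h


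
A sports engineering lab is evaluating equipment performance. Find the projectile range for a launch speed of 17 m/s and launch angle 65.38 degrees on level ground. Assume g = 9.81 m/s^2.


R = v^2 * sin(2*theta) / g
Convert angle to radians: theta = 65.38 deg = 1.1411 rad
sin(2*theta) = sin(2.2822) = 0.7575
R = 17^2 * 0.7575 / 9.81
R = 289 * 0.7575 / 9.81 = 22.3143 m

22.3143 m


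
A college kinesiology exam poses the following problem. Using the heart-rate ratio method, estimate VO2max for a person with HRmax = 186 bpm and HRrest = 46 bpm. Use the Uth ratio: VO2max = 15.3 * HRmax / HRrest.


VO2max = 15.3 * HRmax / HRrest
VO2max = 15.3 * 186 / 46
VO2max = 2845.8 / 46 = 61.8652 mL/kg/min

61.8652 mL/kg/min


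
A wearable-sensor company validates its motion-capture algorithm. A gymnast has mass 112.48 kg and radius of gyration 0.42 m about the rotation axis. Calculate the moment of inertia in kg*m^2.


I = m * k^2
I = 112.48 * 0.42^2
I = 112.48 * 0.1764 = 19.8415 kg*m^2

19.8415 kg*m^2


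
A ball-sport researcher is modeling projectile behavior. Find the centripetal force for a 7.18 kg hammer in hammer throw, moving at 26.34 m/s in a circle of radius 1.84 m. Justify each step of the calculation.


Fc = m * v^2 / r
v^2 = 26.34^2 = 693.7956
Fc = 7.18 * 693.7956 / 1.84
Fc = 4981.4524 / 1.84 = 2707.3111 N

2707.3111 N


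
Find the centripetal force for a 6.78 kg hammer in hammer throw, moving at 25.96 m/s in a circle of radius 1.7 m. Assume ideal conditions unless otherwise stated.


Fc = m * v^2 / r
v^2 = 25.96^2 = 673.9216
Fc = 6.78 * 673.9216 / 1.7
Fc = 4569.1884 / 1.7 = 2687.7579 N

2687.7579 N


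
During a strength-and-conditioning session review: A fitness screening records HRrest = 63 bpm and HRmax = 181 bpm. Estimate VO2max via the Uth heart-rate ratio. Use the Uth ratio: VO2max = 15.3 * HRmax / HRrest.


VO2max = 15.3 * HRmax / HRrest
VO2max = 15.3 * 181 / 63
VO2max = 2769.3 / 63 = 43.9571 mL/kg/min

43.9571 mL/kg/min


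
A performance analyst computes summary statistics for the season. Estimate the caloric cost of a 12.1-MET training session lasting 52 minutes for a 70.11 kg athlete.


kcal = MET * mass * time_hr
Convert time: 52 min = 0.8667 hr
kcal = 12.1 * 70.11 * 0.8667
kcal = 735.2202 kcal

735.2202 kcal


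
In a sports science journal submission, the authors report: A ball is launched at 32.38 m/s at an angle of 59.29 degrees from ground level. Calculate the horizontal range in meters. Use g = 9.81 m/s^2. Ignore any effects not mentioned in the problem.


R = v^2 * sin(2*theta) / g
Convert angle to radians: theta = 59.29 deg = 1.0348 rad
sin(2*theta) = sin(2.0696) = 0.8782
R = 32.38^2 * 0.8782 / 9.81
R = 1048.4644 * 0.8782 / 9.81 = 93.8541 m

93.8541 m


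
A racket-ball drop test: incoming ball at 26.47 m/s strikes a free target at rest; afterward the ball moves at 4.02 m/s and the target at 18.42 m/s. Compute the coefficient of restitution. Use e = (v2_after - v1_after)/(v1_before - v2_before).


e = (v2_after - v1_after) / (v1_before - v2_before)
Numerator = 18.42 - 4.02 = 14.4
Denominator = 26.47 - 0 = 26.47
e = 14.4 / 26.47 = 0.544

0.544


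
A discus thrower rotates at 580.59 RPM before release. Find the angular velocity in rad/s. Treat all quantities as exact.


omega = RPM * 2 * pi / 60
omega = 580.59 * 2 * 3.14159 / 60
omega = 3647.9546 / 60 = 60.7992 rad/s

60.7992 rad/s


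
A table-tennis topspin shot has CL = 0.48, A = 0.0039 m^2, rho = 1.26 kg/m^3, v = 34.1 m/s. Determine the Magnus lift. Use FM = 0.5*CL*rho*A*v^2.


FM = 0.5 * CL * rho * A * v^2
FM = 0.5 * 0.48 * 1.26 * 0.0039 * 34.1^2
v^2 = 1162.81
FM = 0.5 * 0.48 * 1.26 * 0.0039 * 1162.81 = 1.3714 N

1.3714 N


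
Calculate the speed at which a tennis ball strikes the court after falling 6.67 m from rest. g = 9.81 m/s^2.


v = sqrt(2 * g * h)
v = sqrt(2 * 9.81 * 6.67)
v = sqrt(130.8654) = 11.4396 m/s

11.4396 m/s


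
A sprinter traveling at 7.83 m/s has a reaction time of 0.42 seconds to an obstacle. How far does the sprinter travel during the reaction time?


d = v * t
d = 7.83 * 0.42
d = 3.2886 m

3.2886 m


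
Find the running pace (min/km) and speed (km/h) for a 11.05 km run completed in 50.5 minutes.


Pace = time / distance = 50.5 min / 11.05 km = 4.5701 min/km
Speed = distance / time_in_hours = 11.05 / 0.8417 hr
Speed = 13.1287 km/h

4.5701 min/km, 13.1287 km/h


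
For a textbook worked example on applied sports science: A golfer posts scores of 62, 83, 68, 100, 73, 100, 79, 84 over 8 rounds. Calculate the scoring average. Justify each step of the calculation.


Average = sum / n
Sum = 649
Average = 649 / 8 = 81.125

81.125


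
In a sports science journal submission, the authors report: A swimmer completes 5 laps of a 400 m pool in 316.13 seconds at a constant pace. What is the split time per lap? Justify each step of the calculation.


Split time = total_time / n_laps = 316.13 / 5
Split time = 63.226 s per lap

63.226 s


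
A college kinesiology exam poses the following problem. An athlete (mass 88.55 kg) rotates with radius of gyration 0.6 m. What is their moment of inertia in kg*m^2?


I = m * k^2
I = 88.55 * 0.6^2
I = 88.55 * 0.36 = 31.878 kg*m^2

31.878 kg*m^2


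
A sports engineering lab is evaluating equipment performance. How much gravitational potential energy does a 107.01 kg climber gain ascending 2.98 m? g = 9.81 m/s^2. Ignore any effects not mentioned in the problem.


PE = m * g * h
PE = 107.01 * 9.81 * 2.98
PE = 1049.7681 * 2.98 = 3128.3089 J

3128.3089 J


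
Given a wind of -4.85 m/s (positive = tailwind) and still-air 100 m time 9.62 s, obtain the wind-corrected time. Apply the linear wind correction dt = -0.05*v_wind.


dt = -0.05 * v_wind = -0.05 * -4.85 = 0.2425 s
t_corrected = t_still + dt = 9.62 + (0.2425)
t_corrected = 9.8625 s

9.8625 s


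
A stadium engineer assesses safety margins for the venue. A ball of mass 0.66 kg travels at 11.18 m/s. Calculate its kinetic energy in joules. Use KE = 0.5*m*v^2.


KE = 0.5 * m * v^2
KE = 0.5 * 0.66 * 11.18^2
KE = 0.5 * 0.66 * 124.9924 = 41.2475 J

41.2475 J


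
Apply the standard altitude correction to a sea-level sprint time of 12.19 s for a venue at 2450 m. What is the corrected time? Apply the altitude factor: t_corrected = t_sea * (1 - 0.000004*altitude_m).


Correction factor = 1 - 0.000004 * 2450 = 0.9902
t_corrected = t_sea * factor = 12.19 * 0.9902
t_corrected = 12.0705 s

12.0705 s


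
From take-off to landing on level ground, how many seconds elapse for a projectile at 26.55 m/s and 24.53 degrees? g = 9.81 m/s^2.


T = 2*v*sin(theta)/g
sin(theta) = sin(24.53 deg) = 0.4152
T = 2*26.55*0.4152 / 9.81
T = 22.0455 / 9.81 = 2.2472 s

2.2472 s


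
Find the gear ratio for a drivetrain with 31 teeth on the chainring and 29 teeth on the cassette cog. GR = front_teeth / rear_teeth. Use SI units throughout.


GR = front_teeth / rear_teeth
GR = 31 / 29
GR = 1.069

1.069


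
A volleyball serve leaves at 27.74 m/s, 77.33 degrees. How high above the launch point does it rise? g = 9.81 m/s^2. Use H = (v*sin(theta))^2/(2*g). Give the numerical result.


H = (v*sin(theta))^2 / (2*g)
vy = v*sin(theta) = 27.74 * sin(77.33 deg) = 27.0645 m/s
H = vy^2 / (2*g) = 732.4881 / (2*9.81)
H = 732.4881 / 19.62 = 37.3337 m

37.3337 m


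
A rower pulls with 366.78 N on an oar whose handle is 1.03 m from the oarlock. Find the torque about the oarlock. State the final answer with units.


tau = F * d
tau = 366.78 * 1.03
tau = 377.7834 N*m

377.7834 N*m


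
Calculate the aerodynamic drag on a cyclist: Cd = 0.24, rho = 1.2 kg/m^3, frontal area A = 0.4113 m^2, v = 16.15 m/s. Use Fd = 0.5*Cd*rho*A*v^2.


Fd = 0.5 * Cd * rho * A * v^2
Fd = 0.5 * 0.24 * 1.2 * 0.4113 * 16.15^2
v^2 = 260.8225
Fd = 0.5 * 0.24 * 1.2 * 0.4113 * 260.8225 = 15.4478 N

15.4478 N


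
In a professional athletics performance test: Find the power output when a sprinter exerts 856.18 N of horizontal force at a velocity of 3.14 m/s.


P = F * v
P = 856.18 * 3.14
P = 2688.4052 W

2688.4052 W


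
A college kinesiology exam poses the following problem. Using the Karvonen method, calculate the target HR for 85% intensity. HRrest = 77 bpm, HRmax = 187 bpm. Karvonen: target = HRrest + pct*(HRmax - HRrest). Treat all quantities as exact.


Target = HRrest + pct*(HRmax - HRrest)
Heart rate reserve = HRmax - HRrest = 187 - 77 = 110 bpm
Fraction = 85% = 0.85
Target = 77 + 0.85 * 110
Target = 77 + 93.5 = 170.5 bpm

170.5 bpm


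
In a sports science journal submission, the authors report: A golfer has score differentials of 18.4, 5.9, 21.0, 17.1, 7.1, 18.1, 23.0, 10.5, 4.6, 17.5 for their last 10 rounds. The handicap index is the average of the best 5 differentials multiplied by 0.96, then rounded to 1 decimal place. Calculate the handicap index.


All differentials: 18.4, 5.9, 21.0, 17.1, 7.1, 18.1, 23.0, 10.5, 4.6, 17.5
Sorted: 4.6, 5.9, 7.1, 10.5, 17.1, 17.5, 18.1, 18.4, 21.0, 23.0
Best 5: 4.6, 5.9, 7.1, 10.5, 17.1
Average of best = 45.2 / 5 = 9.04
Raw index = 9.04 * 0.96 = 8.6784
Handicap index = round(8.6784, 1) = 8.7

8.7


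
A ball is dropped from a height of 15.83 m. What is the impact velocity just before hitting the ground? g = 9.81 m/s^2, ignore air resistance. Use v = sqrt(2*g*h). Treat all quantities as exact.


v = sqrt(2 * g * h)
v = sqrt(2 * 9.81 * 15.83)
v = sqrt(310.5846) = 17.6234 m/s

17.6234 m/s


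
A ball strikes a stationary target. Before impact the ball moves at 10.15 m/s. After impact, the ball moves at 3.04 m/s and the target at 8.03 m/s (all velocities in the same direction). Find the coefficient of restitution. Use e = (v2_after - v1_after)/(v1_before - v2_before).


e = (v2_after - v1_after) / (v1_before - v2_before)
Numerator = 8.03 - 3.04 = 4.99
Denominator = 10.15 - 0 = 10.15
e = 4.99 / 10.15 = 0.4916

0.4916


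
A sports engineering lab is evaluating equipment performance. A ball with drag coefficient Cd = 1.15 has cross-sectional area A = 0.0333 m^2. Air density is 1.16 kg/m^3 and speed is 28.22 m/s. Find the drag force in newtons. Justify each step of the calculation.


Fd = 0.5 * Cd * rho * A * v^2
Fd = 0.5 * 1.15 * 1.16 * 0.0333 * 28.22^2
v^2 = 796.3684
Fd = 0.5 * 1.15 * 1.16 * 0.0333 * 796.3684 = 17.6882 N

17.6882 N


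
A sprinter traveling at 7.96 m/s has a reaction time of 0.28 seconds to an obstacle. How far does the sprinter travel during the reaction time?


d = v * t
d = 7.96 * 0.28
d = 2.2288 m

2.2288 m


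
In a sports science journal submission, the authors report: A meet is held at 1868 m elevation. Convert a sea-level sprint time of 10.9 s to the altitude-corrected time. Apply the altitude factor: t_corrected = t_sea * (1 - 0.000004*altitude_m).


Correction factor = 1 - 0.000004 * 1868 = 0.992528
t_corrected = t_sea * factor = 10.9 * 0.992528
t_corrected = 10.8186 s

10.8186 s


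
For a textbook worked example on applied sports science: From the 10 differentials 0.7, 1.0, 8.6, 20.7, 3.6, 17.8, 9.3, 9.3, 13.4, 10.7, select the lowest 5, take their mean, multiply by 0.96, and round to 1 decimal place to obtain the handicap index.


All differentials: 0.7, 1.0, 8.6, 20.7, 3.6, 17.8, 9.3, 9.3, 13.4, 10.7
Sorted: 0.7, 1.0, 3.6, 8.6, 9.3, 9.3, 10.7, 13.4, 17.8, 20.7
Best 5: 0.7, 1.0, 3.6, 8.6, 9.3
Average of best = 23.2 / 5 = 4.64
Raw index = 4.64 * 0.96 = 4.4544
Handicap index = round(4.4544, 1) = 4.5

4.5


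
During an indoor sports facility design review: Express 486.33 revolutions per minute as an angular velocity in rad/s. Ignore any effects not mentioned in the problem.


omega = RPM * 2 * pi / 60
omega = 486.33 * 2 * 3.14159 / 60
omega = 3055.7015 / 60 = 50.9284 rad/s

50.9284 rad/s


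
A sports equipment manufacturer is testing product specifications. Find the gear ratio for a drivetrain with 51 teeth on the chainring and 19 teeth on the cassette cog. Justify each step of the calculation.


GR = front_teeth / rear_teeth
GR = 51 / 19
GR = 2.6842

2.6842


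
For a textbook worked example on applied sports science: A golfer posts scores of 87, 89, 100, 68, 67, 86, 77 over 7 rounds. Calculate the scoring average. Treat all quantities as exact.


Average = sum / n
Sum = 574
Average = 574 / 7 = 82

82


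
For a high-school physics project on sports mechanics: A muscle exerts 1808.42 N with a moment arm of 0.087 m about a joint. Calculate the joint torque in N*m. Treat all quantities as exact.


tau = F * d
tau = 1808.42 * 0.087
tau = 157.3325 N*m

157.3325 N*m


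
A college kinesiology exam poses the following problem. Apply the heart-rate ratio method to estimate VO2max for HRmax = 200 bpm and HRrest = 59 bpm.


VO2max = 15.3 * HRmax / HRrest
VO2max = 15.3 * 200 / 59
VO2max = 3060 / 59 = 51.8644 mL/kg/min

51.8644 mL/kg/min


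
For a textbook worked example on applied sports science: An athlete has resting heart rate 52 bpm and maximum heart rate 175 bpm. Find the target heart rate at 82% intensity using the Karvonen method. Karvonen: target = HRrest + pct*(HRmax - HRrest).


Target = HRrest + pct*(HRmax - HRrest)
Heart rate reserve = HRmax - HRrest = 175 - 52 = 123 bpm
Fraction = 82% = 0.82
Target = 52 + 0.82 * 123
Target = 52 + 100.86 = 152.86 bpm

152.86 bpm


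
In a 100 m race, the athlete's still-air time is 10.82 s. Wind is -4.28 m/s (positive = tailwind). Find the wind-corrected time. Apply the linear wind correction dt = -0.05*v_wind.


dt = -0.05 * v_wind = -0.05 * -4.28 = 0.214 s
t_corrected = t_still + dt = 10.82 + (0.214)
t_corrected = 11.034 s

11.034 s


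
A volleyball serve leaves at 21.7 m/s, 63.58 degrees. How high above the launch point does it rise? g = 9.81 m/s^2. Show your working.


H = (v*sin(theta))^2 / (2*g)
vy = v*sin(theta) = 21.7 * sin(63.58 deg) = 19.4336 m/s
H = vy^2 / (2*g) = 377.6639 / (2*9.81)
H = 377.6639 / 19.62 = 19.2489 m

19.2489 m


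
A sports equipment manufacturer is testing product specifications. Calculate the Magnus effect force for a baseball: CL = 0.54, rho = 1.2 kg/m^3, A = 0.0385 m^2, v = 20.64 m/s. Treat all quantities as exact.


FM = 0.5 * CL * rho * A * v^2
FM = 0.5 * 0.54 * 1.2 * 0.0385 * 20.64^2
v^2 = 426.0096
FM = 0.5 * 0.54 * 1.2 * 0.0385 * 426.0096 = 5.314 N

5.314 N


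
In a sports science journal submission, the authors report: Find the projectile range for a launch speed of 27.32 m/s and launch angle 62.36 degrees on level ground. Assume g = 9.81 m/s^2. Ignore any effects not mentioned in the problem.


R = v^2 * sin(2*theta) / g
Convert angle to radians: theta = 62.36 deg = 1.0884 rad
sin(2*theta) = sin(2.1768) = 0.8219
R = 27.32^2 * 0.8219 / 9.81
R = 746.3824 * 0.8219 / 9.81 = 62.5367 m

62.5367 m


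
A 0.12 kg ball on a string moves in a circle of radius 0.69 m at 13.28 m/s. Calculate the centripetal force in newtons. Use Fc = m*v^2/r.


Fc = m * v^2 / r
v^2 = 13.28^2 = 176.3584
Fc = 0.12 * 176.3584 / 0.69
Fc = 21.163 / 0.69 = 30.671 N

30.671 N


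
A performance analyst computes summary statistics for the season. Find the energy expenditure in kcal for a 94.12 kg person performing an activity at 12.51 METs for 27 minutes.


kcal = MET * mass * time_hr
Convert time: 27 min = 0.45 hr
kcal = 12.51 * 94.12 * 0.45
kcal = 529.8485 kcal

529.8485 kcal


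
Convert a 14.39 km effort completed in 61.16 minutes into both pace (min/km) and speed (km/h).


Pace = time / distance = 61.16 min / 14.39 km = 4.2502 min/km
Speed = distance / time_in_hours = 14.39 / 1.0193 hr
Speed = 14.1171 km/h

4.2502 min/km, 14.1171 km/h


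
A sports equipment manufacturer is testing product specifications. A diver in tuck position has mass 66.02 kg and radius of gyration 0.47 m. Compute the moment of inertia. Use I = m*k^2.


I = m * k^2
I = 66.02 * 0.47^2
I = 66.02 * 0.2209 = 14.5838 kg*m^2

14.5838 kg*m^2


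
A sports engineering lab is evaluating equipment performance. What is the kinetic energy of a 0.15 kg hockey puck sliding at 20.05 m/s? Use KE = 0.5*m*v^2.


KE = 0.5 * m * v^2
KE = 0.5 * 0.15 * 20.05^2
KE = 0.5 * 0.15 * 402.0025 = 30.1502 J

30.1502 J


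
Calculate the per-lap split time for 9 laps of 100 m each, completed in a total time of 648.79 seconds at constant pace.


Split time = total_time / n_laps = 648.79 / 9
Split time = 72.0878 s per lap

72.0878 s


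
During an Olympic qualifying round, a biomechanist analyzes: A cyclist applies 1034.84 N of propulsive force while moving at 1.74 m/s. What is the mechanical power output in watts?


P = F * v
P = 1034.84 * 1.74
P = 1800.6216 W

1800.6216 W


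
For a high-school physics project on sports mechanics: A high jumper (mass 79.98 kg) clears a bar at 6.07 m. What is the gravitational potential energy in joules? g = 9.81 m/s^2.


PE = m * g * h
PE = 79.98 * 9.81 * 6.07
PE = 784.6038 * 6.07 = 4762.5451 J

4762.5451 J


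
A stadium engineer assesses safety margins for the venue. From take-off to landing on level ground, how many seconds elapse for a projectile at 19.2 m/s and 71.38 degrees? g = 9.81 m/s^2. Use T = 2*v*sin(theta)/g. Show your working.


T = 2*v*sin(theta)/g
sin(theta) = sin(71.38 deg) = 0.9477
T = 2*19.2*0.9477 / 9.81
T = 36.39 / 9.81 = 3.7095 s

3.7095 s


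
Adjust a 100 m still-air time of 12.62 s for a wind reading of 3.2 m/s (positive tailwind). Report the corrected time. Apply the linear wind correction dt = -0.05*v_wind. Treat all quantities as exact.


dt = -0.05 * v_wind = -0.05 * 3.2 = -0.16 s
t_corrected = t_still + dt = 12.62 + (-0.16)
t_corrected = 12.46 s

12.46 s


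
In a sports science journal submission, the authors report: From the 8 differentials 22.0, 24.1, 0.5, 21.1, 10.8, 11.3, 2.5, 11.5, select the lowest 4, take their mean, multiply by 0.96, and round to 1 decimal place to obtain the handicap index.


All differentials: 22.0, 24.1, 0.5, 21.1, 10.8, 11.3, 2.5, 11.5
Sorted: 0.5, 2.5, 10.8, 11.3, 11.5, 21.1, 22.0, 24.1
Best 4: 0.5, 2.5, 10.8, 11.3
Average of best = 25.1 / 4 = 6.275
Raw index = 6.275 * 0.96 = 6.024
Handicap index = round(6.024, 1) = 6.0

6.0


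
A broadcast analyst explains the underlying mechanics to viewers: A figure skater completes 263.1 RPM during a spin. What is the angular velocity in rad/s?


omega = RPM * 2 * pi / 60
omega = 263.1 * 2 * 3.14159 / 60
omega = 1653.1061 / 60 = 27.5518 rad/s

27.5518 rad/s


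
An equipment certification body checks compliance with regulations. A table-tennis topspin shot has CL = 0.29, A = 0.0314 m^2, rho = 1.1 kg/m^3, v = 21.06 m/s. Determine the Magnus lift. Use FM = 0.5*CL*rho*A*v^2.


FM = 0.5 * CL * rho * A * v^2
FM = 0.5 * 0.29 * 1.1 * 0.0314 * 21.06^2
v^2 = 443.5236
FM = 0.5 * 0.29 * 1.1 * 0.0314 * 443.5236 = 2.2213 N

2.2213 N


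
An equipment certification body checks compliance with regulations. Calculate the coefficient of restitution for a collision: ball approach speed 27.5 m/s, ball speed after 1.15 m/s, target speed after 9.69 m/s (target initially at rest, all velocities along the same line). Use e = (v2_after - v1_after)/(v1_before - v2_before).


e = (v2_after - v1_after) / (v1_before - v2_before)
Numerator = 9.69 - 1.15 = 8.54
Denominator = 27.5 - 0 = 27.5
e = 8.54 / 27.5 = 0.3105

0.3105


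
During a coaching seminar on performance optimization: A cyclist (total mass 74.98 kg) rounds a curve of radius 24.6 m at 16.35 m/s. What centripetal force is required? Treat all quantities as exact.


Fc = m * v^2 / r
v^2 = 16.35^2 = 267.3225
Fc = 74.98 * 267.3225 / 24.6
Fc = 20043.8411 / 24.6 = 814.7903 N

814.7903 N


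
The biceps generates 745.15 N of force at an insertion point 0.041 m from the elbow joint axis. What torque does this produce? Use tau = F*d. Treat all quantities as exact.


tau = F * d
tau = 745.15 * 0.041
tau = 30.5511 N*m

30.5511 N*m


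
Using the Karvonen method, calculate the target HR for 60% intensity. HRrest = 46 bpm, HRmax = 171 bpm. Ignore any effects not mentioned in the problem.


Target = HRrest + pct*(HRmax - HRrest)
Heart rate reserve = HRmax - HRrest = 171 - 46 = 125 bpm
Fraction = 60% = 0.6
Target = 46 + 0.6 * 125
Target = 46 + 75 = 121 bpm

121 bpm


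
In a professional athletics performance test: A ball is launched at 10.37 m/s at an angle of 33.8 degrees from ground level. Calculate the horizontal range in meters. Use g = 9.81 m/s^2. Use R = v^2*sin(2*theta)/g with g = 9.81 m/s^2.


R = v^2 * sin(2*theta) / g
Convert angle to radians: theta = 33.8 deg = 0.5899 rad
sin(2*theta) = sin(1.1798) = 0.9245
R = 10.37^2 * 0.9245 / 9.81
R = 107.5369 * 0.9245 / 9.81 = 10.1348 m

10.1348 m
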